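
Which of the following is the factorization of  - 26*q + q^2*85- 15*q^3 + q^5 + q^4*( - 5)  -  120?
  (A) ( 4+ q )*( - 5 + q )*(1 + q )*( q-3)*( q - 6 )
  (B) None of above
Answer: B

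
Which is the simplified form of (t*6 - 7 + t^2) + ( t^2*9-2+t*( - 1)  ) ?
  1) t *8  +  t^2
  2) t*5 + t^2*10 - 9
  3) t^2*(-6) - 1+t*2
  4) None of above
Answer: 2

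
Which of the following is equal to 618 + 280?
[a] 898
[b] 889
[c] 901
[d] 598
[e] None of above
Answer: a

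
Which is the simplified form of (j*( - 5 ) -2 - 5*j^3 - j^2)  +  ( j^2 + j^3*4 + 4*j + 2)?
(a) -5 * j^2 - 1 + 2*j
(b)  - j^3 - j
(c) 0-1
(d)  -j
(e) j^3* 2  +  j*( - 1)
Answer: b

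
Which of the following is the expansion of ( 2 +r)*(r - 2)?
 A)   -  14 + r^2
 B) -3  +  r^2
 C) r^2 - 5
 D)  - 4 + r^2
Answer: D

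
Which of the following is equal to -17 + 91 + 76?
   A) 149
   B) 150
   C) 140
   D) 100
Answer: B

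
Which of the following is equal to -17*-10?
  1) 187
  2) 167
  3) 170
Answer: 3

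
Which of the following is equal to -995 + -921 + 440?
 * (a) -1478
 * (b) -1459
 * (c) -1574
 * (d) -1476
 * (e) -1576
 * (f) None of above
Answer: d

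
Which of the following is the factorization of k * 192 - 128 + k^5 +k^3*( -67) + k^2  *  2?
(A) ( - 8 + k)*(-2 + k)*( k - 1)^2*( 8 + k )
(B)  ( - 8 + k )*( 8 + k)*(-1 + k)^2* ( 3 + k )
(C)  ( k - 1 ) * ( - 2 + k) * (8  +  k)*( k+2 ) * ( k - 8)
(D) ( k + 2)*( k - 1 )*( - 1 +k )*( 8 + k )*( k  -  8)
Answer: D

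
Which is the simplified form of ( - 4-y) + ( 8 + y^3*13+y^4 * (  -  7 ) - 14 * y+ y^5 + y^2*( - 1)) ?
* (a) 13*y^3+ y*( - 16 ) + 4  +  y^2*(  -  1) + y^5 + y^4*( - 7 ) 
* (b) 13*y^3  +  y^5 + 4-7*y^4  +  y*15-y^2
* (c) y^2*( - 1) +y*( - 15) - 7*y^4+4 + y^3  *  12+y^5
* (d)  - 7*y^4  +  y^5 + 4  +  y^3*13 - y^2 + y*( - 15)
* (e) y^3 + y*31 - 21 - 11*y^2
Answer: d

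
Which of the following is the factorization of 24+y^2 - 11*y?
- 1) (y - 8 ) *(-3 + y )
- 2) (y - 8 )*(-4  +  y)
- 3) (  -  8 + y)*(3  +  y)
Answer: 1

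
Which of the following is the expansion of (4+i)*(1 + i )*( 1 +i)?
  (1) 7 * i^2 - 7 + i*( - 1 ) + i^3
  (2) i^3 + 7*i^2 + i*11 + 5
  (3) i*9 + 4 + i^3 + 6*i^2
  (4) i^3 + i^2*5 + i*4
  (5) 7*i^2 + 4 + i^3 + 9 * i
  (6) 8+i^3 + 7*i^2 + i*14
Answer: 3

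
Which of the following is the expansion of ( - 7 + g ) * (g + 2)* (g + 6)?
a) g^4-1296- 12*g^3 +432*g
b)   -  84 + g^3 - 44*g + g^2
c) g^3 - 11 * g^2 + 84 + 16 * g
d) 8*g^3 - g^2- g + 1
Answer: b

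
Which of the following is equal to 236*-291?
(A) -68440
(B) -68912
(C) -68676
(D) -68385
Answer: C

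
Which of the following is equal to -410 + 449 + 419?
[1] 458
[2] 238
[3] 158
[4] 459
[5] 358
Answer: 1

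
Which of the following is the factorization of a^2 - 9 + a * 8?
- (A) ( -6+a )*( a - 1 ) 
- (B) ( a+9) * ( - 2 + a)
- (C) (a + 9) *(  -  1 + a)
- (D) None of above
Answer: C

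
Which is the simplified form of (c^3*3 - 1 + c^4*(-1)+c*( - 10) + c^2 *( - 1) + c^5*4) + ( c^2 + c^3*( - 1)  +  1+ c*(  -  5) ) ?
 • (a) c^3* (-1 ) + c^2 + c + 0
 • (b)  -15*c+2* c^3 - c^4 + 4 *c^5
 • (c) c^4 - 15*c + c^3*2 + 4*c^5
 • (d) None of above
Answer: b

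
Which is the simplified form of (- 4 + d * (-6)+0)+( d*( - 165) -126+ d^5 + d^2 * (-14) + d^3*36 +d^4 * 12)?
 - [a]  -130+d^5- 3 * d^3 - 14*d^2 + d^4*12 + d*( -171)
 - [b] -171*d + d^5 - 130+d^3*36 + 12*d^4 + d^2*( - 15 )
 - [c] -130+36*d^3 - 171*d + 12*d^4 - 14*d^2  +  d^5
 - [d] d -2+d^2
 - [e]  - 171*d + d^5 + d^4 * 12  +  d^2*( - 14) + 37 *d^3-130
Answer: c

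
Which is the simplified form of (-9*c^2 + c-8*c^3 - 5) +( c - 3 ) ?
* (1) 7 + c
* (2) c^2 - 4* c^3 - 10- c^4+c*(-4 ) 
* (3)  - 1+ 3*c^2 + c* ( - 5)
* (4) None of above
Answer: 4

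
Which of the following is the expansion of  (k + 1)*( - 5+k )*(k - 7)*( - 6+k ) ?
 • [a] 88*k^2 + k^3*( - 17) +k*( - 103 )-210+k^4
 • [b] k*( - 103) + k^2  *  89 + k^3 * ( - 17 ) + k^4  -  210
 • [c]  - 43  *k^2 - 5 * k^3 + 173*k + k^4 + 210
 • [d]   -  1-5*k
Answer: b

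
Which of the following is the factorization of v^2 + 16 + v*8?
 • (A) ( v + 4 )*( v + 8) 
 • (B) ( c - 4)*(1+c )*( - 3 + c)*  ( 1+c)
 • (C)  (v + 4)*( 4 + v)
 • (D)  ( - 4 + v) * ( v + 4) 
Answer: C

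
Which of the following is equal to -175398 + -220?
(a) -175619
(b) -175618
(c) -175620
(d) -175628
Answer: b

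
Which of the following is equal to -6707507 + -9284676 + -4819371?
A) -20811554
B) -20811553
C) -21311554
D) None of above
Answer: A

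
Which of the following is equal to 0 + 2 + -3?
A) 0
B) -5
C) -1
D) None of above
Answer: C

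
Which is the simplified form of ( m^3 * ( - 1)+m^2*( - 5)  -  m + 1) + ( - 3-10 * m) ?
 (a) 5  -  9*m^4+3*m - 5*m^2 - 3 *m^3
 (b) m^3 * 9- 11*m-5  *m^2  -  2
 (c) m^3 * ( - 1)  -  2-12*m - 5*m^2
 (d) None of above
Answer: d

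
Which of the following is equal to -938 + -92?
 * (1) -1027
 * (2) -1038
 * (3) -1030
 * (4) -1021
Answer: 3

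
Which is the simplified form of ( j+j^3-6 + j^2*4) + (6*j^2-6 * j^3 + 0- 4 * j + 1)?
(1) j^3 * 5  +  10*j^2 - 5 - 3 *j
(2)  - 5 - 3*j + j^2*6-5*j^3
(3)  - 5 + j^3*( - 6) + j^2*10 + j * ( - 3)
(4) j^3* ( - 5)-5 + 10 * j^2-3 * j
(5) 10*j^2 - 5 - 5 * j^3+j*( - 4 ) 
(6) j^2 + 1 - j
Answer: 4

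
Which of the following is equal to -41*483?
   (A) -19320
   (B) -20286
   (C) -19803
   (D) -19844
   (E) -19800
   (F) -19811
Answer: C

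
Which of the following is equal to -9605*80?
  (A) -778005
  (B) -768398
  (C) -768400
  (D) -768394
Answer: C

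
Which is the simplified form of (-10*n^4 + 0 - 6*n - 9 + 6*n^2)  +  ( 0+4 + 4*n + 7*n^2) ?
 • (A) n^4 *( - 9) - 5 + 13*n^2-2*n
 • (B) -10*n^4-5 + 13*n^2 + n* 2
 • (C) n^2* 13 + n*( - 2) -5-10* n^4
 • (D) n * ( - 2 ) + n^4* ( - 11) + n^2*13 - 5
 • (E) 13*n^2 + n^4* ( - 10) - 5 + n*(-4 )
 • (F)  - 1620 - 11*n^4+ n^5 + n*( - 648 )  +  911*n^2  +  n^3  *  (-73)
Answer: C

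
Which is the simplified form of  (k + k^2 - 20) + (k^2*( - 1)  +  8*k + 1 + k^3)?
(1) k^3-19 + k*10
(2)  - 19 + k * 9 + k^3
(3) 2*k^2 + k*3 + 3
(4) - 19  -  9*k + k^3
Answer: 2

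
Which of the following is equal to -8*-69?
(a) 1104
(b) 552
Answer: b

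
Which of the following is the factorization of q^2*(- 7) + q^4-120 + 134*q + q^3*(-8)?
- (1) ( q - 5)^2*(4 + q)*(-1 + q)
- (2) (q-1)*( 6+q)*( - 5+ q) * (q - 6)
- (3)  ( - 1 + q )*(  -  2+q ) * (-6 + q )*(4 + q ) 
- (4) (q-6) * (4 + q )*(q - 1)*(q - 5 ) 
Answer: 4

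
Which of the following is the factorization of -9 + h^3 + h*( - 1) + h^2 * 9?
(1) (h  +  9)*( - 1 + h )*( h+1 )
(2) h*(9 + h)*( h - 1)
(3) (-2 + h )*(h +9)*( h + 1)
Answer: 1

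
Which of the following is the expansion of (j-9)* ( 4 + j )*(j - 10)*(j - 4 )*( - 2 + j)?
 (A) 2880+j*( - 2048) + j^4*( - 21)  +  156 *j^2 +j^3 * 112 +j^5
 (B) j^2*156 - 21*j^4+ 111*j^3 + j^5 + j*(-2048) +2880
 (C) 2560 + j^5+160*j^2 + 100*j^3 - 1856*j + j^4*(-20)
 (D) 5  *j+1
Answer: A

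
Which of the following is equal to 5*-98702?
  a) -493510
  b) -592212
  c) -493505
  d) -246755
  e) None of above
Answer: a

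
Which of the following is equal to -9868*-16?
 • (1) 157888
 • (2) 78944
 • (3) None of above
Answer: 1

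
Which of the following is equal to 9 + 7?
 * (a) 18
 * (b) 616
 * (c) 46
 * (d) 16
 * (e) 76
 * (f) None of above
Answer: d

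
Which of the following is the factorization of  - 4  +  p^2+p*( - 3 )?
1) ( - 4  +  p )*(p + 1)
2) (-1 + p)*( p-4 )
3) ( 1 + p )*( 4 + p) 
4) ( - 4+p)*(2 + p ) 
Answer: 1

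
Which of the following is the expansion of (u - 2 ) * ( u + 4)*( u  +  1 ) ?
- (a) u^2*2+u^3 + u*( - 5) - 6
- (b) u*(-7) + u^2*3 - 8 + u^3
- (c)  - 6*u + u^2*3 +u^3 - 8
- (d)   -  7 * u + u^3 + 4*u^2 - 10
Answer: c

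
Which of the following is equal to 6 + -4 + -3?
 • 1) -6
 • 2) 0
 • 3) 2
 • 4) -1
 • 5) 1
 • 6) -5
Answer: 4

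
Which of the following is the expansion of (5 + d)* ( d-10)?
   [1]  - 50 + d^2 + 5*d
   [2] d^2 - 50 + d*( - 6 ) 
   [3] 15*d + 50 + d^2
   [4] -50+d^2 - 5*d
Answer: 4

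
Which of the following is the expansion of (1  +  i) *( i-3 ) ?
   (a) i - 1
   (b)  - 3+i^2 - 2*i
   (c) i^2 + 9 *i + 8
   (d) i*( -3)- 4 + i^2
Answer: b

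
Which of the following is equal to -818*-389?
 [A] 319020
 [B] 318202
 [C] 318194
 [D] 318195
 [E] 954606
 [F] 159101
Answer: B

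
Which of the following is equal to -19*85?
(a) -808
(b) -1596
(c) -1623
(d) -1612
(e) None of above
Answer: e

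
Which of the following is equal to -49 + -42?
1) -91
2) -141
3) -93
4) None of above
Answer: 1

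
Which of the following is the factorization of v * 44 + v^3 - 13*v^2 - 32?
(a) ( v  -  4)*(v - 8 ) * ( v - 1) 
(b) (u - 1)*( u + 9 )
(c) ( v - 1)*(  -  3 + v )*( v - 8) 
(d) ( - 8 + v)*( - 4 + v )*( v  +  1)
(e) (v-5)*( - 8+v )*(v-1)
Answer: a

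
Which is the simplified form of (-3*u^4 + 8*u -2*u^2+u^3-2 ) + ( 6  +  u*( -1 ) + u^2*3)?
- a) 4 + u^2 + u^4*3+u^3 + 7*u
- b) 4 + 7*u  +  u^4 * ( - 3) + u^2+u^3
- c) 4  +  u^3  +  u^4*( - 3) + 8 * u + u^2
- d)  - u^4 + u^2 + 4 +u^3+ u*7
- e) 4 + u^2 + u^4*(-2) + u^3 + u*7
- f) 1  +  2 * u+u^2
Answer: b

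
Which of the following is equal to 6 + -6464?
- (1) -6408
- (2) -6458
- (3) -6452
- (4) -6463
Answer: 2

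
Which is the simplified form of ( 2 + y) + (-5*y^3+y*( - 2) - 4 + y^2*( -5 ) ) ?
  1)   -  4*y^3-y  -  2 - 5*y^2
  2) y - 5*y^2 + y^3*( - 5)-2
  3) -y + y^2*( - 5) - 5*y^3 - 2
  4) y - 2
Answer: 3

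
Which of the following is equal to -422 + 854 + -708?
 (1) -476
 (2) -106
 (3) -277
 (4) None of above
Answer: 4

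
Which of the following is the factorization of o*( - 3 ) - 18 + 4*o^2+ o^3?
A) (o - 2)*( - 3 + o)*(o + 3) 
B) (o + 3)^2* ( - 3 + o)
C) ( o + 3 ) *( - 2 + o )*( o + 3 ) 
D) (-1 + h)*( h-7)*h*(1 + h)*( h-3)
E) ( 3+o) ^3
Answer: C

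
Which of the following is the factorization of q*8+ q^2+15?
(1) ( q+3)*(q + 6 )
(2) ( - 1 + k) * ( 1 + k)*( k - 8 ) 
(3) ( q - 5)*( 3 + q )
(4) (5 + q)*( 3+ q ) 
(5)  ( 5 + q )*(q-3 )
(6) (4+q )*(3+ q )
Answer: 4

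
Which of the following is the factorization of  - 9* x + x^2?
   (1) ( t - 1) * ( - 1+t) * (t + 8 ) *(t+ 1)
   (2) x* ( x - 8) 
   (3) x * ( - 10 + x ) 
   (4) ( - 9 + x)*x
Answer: 4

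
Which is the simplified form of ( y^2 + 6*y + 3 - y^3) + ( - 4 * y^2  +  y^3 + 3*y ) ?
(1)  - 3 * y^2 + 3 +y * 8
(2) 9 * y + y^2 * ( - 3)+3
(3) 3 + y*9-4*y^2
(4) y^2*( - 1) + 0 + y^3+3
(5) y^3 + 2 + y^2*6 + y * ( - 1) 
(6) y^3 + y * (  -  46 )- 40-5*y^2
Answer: 2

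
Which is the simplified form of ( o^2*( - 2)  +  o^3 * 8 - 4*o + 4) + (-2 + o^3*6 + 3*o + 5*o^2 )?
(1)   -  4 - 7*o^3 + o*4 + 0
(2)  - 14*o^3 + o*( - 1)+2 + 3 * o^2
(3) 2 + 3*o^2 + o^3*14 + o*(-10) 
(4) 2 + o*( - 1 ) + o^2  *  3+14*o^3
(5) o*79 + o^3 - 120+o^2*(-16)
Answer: 4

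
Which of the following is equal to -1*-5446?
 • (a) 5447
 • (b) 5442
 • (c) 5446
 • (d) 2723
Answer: c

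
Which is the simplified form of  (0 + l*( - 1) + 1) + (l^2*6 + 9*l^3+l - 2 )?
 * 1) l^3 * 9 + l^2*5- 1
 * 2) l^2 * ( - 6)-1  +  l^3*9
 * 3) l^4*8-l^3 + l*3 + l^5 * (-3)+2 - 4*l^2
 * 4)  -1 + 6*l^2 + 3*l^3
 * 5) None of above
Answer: 5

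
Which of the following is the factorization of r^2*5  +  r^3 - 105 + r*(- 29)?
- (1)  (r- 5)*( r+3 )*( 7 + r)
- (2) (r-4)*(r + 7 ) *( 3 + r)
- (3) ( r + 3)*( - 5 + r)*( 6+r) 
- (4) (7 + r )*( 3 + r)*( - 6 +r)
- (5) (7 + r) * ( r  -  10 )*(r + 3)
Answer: 1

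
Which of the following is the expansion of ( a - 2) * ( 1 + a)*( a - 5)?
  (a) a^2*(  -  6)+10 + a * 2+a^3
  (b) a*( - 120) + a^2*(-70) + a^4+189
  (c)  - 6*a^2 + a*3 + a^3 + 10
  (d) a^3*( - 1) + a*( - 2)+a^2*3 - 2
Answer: c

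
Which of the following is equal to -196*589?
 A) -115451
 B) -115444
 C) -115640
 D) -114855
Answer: B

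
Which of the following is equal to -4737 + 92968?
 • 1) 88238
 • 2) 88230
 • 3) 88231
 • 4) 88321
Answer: 3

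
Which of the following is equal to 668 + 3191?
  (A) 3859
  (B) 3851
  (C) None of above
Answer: A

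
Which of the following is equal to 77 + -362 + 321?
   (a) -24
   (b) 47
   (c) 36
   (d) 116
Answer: c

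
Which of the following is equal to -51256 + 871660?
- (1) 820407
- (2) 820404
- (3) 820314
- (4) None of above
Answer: 2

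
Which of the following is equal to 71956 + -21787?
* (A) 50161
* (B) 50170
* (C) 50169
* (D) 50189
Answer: C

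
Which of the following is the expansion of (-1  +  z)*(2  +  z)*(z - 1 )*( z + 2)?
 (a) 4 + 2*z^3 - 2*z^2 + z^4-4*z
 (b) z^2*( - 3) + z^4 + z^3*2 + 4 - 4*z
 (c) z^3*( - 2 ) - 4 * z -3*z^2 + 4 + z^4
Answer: b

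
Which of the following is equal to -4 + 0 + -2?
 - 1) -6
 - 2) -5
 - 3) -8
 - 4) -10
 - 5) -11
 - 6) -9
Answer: 1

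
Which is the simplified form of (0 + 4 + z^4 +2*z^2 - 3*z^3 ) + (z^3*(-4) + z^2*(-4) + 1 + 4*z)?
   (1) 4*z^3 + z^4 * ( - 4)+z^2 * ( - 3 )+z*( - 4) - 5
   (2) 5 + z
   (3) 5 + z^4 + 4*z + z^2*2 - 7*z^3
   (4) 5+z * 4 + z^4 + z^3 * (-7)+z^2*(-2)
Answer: 4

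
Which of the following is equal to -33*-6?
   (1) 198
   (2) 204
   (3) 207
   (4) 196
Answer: 1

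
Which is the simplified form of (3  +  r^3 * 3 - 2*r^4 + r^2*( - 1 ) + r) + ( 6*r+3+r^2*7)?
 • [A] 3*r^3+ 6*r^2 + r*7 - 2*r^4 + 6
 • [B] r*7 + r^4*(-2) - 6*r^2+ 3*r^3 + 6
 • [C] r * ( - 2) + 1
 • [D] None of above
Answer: A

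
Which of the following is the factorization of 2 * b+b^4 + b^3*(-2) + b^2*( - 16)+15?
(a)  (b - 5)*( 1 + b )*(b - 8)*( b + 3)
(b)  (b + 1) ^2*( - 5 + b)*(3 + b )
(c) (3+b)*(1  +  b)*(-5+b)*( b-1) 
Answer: c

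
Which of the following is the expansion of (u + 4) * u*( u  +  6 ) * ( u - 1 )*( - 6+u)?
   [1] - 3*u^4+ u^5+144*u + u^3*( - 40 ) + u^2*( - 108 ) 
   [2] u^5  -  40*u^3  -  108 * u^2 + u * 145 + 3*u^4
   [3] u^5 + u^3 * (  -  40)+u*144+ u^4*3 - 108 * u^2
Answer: 3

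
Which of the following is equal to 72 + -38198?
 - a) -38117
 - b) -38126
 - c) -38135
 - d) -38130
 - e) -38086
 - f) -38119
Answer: b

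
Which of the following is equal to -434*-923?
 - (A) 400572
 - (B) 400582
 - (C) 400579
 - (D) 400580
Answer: B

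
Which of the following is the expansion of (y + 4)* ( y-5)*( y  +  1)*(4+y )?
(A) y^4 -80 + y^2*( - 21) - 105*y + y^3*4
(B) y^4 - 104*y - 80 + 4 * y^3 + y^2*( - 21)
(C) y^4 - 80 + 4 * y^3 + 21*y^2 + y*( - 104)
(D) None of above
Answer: B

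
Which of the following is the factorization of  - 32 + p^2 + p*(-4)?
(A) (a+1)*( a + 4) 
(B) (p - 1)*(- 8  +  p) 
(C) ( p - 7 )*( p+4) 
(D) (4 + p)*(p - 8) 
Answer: D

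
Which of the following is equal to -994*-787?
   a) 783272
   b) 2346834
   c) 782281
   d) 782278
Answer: d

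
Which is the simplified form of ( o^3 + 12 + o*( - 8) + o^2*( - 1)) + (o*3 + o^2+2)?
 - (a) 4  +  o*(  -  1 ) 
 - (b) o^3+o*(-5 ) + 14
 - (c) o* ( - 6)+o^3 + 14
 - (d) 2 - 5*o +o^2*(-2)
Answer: b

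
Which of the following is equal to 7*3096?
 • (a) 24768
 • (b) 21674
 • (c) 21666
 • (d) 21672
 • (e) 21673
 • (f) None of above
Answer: d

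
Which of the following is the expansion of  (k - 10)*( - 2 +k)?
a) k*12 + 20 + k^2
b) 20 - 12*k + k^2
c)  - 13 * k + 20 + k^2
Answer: b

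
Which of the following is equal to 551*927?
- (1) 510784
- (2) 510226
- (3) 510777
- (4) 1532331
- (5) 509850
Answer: 3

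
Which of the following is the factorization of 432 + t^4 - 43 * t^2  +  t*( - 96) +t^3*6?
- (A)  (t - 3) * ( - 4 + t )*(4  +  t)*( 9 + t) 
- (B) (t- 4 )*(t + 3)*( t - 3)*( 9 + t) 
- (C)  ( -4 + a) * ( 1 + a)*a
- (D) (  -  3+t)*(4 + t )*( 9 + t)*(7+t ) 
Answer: A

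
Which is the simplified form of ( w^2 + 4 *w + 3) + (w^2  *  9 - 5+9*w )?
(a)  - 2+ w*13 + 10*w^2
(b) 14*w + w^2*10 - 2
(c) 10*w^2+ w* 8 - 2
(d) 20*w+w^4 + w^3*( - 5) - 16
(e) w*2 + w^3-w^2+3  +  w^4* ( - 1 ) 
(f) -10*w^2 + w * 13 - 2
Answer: a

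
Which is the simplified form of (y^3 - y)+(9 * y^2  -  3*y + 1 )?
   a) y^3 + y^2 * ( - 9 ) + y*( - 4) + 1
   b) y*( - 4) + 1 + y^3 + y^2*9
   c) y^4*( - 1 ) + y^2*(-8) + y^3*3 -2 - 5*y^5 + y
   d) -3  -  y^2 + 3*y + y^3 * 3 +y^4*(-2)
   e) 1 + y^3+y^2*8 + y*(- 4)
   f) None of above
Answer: b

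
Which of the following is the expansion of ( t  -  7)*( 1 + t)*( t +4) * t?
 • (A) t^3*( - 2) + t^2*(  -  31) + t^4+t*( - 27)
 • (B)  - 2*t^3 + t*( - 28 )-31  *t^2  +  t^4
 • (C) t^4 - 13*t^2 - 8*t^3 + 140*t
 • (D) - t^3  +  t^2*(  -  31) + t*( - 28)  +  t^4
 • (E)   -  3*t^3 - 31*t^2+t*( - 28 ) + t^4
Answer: B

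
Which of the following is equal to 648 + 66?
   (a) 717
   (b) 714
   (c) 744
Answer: b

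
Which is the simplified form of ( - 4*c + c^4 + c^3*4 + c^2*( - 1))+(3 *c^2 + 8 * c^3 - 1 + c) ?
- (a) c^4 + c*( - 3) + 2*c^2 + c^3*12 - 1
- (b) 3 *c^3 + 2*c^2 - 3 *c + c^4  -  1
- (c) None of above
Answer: a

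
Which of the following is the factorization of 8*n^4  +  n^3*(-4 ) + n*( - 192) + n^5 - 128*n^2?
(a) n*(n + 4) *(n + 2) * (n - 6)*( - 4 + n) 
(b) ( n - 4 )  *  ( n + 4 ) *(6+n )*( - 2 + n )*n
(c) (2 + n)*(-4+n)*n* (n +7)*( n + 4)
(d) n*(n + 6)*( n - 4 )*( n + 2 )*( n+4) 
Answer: d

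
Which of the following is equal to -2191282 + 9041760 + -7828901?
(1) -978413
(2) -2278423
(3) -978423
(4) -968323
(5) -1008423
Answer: 3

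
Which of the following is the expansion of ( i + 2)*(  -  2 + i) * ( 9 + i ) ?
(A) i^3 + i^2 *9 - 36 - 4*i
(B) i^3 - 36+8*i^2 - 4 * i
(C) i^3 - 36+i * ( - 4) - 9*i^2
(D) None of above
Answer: A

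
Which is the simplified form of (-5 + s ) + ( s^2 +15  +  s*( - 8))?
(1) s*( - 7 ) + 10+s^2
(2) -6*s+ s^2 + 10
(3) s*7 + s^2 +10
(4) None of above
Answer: 1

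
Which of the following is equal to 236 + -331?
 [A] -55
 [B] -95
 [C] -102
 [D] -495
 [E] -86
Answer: B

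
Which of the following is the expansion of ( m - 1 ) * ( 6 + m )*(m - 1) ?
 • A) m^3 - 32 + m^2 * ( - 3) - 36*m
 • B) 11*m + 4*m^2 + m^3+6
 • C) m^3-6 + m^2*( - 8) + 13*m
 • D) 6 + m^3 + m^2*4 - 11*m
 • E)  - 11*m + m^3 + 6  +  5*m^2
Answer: D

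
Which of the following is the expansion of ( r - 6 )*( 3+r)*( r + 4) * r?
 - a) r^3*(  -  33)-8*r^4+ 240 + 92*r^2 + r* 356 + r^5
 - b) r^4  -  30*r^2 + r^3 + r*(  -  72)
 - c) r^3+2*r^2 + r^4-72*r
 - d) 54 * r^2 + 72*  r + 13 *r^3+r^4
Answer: b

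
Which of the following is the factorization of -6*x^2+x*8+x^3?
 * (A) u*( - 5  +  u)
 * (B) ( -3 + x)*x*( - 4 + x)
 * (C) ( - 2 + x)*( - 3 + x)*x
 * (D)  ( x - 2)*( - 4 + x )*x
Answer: D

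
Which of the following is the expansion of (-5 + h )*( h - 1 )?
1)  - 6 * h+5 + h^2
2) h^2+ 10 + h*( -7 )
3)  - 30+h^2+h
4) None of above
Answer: 1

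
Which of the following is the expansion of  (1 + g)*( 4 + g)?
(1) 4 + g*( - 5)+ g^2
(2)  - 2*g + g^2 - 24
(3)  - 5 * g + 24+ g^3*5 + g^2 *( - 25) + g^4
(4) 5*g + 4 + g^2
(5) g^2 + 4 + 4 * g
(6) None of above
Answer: 4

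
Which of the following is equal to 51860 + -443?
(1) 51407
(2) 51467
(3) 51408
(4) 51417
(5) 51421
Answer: 4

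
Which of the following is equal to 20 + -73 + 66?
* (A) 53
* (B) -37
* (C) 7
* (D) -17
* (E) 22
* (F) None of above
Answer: F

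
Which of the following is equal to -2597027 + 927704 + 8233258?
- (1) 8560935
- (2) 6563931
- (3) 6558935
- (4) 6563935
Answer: 4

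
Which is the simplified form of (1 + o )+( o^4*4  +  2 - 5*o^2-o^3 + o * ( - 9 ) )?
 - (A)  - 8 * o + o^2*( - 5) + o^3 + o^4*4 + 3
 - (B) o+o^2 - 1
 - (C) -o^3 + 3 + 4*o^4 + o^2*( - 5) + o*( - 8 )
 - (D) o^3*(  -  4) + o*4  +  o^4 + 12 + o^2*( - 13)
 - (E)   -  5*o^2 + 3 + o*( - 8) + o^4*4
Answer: C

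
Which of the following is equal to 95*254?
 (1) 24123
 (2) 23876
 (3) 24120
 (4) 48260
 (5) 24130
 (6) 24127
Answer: 5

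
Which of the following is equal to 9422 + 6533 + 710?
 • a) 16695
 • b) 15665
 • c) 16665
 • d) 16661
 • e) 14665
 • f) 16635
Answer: c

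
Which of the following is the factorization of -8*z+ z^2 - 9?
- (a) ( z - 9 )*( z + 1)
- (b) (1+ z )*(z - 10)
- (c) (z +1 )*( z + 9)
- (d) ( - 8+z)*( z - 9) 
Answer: a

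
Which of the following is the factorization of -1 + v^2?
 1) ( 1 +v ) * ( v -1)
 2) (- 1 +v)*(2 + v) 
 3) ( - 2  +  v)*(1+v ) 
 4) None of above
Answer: 1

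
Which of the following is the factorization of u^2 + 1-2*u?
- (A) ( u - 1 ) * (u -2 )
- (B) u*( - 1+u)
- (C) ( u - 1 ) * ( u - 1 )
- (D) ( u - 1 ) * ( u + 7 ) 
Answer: C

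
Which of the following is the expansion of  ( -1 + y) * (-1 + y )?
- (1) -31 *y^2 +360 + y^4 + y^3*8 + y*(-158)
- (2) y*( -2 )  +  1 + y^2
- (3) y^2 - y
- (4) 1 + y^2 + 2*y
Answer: 2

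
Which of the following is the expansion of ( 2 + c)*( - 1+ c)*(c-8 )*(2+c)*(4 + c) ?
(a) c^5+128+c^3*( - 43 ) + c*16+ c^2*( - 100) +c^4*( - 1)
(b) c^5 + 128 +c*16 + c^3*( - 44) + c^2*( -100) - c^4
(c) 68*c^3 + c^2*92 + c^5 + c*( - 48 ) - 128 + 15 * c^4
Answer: b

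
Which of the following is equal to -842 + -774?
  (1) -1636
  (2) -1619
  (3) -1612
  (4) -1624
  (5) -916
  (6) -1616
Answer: 6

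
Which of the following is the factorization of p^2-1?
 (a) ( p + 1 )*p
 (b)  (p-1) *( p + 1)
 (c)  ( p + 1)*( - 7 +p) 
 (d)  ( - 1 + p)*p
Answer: b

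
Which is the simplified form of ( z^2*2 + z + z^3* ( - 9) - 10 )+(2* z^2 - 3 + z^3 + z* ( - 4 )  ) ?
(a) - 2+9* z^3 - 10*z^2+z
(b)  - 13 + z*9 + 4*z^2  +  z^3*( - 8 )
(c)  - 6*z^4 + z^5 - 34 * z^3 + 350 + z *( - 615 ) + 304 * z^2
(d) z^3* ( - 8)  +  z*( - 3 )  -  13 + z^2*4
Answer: d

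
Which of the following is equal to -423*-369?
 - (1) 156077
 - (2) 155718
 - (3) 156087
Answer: 3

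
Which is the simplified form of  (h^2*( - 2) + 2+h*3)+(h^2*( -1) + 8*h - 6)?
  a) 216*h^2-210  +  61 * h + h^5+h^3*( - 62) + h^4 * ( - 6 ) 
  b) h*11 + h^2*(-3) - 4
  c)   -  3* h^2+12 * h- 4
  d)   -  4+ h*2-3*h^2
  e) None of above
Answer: b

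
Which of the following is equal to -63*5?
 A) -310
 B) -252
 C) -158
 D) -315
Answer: D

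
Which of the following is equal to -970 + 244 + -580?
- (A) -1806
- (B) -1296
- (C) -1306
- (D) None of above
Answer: C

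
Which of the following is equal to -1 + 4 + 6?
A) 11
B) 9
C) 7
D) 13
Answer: B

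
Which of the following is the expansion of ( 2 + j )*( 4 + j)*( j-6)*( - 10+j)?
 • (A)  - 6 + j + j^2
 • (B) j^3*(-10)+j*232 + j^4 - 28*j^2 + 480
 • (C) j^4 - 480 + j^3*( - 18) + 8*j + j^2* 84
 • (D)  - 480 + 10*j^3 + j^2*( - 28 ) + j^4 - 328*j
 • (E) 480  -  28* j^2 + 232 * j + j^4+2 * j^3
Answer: B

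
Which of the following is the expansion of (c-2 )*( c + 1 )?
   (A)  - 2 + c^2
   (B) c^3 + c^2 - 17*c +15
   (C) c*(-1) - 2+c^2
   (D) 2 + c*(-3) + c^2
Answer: C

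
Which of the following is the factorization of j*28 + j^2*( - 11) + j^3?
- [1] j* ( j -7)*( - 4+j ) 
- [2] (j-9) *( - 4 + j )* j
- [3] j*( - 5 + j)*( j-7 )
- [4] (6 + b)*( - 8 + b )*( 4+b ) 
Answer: 1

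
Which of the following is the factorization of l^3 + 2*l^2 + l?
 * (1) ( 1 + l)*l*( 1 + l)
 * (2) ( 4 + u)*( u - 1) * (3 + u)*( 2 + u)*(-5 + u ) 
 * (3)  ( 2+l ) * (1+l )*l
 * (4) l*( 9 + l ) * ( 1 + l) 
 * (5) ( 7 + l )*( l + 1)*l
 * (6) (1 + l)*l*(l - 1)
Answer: 1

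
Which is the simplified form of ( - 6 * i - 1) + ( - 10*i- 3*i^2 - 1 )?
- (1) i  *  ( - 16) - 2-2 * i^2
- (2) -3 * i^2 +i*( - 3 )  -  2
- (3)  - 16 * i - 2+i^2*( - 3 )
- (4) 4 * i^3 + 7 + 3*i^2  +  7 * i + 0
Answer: 3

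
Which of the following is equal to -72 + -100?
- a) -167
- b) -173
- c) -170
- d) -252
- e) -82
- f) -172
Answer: f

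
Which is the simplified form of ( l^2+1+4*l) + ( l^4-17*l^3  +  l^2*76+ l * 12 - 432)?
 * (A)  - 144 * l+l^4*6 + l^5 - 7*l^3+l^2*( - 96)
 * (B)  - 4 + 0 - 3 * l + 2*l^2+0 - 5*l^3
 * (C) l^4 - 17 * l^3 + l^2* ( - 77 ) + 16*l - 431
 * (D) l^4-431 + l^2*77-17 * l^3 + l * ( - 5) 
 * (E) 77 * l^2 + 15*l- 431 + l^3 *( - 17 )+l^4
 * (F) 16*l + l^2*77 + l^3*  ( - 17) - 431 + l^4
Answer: F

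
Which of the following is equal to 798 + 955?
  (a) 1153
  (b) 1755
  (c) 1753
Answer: c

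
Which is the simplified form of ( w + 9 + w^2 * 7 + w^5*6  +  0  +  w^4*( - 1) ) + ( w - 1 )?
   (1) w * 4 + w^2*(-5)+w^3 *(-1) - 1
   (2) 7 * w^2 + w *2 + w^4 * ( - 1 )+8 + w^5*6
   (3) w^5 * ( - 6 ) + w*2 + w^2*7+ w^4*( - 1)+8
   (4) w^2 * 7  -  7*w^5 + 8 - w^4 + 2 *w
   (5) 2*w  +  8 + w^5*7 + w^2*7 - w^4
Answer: 2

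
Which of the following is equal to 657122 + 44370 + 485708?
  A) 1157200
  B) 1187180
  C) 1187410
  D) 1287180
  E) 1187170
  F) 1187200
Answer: F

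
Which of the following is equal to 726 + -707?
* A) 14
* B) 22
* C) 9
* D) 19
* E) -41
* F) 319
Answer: D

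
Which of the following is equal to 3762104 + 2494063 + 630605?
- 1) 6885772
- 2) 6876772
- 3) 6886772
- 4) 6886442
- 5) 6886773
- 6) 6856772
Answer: 3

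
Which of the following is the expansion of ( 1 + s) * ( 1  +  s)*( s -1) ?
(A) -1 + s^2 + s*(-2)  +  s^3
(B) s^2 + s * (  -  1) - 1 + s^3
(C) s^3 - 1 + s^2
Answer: B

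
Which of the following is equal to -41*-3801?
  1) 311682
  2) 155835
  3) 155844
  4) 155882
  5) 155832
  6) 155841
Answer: 6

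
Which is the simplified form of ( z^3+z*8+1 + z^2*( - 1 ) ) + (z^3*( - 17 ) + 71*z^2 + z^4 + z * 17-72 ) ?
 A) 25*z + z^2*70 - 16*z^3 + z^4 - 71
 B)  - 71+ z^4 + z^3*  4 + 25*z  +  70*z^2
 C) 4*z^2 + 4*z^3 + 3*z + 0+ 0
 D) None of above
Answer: A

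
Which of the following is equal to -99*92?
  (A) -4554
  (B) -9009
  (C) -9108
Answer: C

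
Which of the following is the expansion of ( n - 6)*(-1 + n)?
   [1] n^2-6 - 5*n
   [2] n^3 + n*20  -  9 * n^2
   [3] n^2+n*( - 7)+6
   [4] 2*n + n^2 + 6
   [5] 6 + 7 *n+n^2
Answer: 3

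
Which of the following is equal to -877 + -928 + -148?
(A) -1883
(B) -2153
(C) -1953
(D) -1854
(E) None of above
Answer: C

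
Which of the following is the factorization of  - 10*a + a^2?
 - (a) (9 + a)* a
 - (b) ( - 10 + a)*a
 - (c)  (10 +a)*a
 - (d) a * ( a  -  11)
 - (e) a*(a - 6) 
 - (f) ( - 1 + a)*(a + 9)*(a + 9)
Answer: b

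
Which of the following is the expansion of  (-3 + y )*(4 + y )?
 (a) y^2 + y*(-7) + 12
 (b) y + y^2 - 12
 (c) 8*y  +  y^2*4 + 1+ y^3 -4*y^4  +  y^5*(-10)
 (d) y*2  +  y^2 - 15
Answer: b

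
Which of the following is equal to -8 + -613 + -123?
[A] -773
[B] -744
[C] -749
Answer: B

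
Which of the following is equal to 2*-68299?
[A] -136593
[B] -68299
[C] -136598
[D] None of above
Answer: C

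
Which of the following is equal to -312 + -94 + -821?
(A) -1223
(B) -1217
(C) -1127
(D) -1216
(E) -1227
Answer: E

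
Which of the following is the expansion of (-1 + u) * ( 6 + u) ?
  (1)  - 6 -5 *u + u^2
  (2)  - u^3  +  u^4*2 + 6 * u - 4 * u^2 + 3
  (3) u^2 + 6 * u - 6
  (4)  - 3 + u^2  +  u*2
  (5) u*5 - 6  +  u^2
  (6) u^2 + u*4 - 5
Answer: 5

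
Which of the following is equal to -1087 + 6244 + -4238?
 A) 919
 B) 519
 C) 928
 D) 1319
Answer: A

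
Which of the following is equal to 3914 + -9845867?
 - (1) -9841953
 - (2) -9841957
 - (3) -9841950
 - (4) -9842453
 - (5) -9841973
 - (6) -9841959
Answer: 1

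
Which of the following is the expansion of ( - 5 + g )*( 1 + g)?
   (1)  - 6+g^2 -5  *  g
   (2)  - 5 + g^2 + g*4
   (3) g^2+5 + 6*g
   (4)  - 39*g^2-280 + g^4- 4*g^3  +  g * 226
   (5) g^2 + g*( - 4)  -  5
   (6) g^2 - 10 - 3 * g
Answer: 5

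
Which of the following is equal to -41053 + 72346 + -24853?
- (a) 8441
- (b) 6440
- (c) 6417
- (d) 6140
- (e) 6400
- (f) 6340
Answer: b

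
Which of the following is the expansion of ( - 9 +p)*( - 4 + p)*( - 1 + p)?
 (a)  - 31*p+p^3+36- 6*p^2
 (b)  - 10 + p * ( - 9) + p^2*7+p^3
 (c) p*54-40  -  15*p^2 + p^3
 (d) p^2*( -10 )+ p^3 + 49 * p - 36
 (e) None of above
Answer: e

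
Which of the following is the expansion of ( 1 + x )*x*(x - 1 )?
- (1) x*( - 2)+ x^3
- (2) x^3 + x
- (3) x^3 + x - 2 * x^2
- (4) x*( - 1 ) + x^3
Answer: 4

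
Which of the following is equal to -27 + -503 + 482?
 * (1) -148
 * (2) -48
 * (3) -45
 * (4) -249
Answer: 2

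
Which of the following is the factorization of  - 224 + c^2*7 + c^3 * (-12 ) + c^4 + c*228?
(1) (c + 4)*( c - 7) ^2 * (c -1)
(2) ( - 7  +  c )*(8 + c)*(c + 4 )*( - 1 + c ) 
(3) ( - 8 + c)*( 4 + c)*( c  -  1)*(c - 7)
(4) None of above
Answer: 3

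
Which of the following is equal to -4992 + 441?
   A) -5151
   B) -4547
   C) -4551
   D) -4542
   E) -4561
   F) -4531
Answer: C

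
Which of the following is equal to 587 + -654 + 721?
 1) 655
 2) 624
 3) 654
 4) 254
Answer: 3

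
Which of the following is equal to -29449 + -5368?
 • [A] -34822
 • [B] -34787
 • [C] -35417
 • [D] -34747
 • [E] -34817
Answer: E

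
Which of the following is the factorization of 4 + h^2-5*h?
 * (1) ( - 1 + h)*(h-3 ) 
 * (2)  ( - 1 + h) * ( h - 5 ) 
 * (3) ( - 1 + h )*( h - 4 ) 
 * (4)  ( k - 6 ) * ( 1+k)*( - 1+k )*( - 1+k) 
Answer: 3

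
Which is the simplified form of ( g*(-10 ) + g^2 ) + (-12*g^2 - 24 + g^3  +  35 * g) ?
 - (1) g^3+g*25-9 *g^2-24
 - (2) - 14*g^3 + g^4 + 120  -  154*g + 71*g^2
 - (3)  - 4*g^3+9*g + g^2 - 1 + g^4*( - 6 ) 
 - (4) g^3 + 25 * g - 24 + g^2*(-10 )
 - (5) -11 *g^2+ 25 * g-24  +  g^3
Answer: 5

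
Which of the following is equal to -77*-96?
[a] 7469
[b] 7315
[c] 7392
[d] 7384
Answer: c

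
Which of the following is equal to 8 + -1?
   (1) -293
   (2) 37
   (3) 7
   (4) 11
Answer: 3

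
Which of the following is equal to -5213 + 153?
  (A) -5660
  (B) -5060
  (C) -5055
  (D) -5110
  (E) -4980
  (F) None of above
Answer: B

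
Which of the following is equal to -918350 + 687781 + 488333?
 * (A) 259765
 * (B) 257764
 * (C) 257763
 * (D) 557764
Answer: B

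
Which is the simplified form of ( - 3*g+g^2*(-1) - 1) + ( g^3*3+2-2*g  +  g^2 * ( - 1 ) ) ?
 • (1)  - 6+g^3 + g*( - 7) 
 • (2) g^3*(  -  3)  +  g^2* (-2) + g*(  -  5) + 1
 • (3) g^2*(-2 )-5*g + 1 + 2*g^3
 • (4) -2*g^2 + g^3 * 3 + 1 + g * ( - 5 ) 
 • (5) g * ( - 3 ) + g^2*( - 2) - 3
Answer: 4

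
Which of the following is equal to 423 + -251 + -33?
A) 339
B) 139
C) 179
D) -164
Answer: B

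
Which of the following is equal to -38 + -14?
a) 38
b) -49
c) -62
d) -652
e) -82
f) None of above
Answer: f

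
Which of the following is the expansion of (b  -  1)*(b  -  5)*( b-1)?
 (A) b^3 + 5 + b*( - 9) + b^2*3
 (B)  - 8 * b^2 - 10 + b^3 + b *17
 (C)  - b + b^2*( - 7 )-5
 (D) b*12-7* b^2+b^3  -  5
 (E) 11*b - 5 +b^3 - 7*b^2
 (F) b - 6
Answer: E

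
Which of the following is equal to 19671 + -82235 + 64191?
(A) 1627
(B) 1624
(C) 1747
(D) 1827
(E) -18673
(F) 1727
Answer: A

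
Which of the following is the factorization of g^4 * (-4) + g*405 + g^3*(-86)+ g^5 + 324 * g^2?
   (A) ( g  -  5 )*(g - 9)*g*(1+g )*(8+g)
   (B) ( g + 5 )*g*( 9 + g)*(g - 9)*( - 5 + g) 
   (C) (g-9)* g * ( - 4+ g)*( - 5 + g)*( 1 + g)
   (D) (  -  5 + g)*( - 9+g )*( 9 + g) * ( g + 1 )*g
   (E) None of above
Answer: D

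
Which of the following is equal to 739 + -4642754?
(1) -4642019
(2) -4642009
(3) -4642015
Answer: 3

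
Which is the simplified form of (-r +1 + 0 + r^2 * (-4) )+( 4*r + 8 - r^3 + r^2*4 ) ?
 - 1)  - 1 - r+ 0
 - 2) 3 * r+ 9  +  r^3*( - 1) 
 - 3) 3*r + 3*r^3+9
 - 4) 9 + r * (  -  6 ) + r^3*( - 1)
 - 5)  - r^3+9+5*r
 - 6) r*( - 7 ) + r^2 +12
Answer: 2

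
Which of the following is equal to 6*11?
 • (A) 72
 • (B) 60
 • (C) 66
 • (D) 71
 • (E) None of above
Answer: C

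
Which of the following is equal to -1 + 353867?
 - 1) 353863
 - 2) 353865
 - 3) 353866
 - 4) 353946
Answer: 3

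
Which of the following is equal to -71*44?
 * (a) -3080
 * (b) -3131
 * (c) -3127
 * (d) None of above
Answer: d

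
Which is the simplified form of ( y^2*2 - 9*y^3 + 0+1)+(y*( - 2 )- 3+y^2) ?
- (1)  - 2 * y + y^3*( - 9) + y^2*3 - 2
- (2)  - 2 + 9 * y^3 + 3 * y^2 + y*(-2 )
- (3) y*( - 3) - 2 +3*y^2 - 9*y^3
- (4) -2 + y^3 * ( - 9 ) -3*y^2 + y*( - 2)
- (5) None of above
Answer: 1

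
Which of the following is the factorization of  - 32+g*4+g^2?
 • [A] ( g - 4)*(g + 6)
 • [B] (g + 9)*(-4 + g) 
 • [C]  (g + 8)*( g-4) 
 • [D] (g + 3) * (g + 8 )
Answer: C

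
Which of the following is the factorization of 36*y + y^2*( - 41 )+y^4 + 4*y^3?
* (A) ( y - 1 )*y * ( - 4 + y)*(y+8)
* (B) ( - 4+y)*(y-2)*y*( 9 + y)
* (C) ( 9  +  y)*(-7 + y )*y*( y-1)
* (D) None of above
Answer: D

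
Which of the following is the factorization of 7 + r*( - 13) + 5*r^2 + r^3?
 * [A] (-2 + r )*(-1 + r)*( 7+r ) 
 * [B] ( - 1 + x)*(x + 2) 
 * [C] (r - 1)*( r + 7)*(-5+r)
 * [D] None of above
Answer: D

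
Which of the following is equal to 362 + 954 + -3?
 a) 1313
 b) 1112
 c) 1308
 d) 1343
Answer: a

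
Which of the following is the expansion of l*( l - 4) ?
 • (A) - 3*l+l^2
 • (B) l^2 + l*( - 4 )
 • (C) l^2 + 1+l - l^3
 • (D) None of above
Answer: B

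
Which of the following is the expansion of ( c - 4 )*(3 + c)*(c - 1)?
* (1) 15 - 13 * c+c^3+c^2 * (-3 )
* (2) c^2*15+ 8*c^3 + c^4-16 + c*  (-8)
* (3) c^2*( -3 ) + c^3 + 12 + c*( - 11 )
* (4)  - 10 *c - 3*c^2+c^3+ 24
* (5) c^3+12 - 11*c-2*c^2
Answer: 5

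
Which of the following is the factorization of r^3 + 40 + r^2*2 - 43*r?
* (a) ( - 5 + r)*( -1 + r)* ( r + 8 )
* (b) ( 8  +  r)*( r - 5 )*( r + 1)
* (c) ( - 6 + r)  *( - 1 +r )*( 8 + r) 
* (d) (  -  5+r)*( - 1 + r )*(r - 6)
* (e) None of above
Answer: a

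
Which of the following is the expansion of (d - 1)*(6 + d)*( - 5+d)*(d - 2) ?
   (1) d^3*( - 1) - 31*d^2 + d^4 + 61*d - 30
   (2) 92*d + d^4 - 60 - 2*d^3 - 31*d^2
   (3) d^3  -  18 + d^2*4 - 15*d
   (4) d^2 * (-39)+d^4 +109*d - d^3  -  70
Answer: 2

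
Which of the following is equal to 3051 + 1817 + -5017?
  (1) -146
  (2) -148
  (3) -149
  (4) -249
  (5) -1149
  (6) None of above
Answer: 3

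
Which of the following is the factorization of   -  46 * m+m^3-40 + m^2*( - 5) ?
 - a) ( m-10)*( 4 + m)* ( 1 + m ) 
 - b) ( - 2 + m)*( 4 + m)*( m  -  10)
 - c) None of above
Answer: a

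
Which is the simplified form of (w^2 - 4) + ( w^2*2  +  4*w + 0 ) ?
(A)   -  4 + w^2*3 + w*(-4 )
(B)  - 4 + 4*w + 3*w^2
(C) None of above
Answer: B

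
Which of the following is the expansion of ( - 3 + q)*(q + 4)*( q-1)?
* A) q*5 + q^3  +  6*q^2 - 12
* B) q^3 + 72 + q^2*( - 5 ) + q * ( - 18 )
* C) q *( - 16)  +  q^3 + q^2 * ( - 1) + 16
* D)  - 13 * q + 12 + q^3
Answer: D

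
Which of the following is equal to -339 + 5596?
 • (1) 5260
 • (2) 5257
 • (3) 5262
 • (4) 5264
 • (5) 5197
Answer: 2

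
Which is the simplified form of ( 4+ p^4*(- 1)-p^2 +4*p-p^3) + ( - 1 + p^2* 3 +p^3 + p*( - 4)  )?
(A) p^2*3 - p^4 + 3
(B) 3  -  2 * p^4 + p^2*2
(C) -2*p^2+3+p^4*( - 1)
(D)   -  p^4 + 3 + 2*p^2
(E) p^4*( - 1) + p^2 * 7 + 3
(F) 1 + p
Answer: D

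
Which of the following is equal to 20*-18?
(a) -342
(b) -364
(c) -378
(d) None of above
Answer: d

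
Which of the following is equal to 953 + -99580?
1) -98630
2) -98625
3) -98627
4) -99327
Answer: 3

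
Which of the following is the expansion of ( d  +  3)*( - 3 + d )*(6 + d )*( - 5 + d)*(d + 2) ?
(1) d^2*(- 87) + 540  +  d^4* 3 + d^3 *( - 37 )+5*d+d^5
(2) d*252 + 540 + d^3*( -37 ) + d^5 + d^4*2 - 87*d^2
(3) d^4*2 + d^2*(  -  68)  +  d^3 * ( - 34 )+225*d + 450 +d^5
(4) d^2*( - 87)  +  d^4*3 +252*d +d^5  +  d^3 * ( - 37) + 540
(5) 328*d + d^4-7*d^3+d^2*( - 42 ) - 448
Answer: 4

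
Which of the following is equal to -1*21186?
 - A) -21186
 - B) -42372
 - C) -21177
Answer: A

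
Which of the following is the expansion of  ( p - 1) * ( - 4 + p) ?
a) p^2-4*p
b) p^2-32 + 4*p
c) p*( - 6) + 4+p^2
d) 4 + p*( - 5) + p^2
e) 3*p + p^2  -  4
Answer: d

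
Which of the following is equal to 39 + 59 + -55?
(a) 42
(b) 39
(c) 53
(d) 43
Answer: d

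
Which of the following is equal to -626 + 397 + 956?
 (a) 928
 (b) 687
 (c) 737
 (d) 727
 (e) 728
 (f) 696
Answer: d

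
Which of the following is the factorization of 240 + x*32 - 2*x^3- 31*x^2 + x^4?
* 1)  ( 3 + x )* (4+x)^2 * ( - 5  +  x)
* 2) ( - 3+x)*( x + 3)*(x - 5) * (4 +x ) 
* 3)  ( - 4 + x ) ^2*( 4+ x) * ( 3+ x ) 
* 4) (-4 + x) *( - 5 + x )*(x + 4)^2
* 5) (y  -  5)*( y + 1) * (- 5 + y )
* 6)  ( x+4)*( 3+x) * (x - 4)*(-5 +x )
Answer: 6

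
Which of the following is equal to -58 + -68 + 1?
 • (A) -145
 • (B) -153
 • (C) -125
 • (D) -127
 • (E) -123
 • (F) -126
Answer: C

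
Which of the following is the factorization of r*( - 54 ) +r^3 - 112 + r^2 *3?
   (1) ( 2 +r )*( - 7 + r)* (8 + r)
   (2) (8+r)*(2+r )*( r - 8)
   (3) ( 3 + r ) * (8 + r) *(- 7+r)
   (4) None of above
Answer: 1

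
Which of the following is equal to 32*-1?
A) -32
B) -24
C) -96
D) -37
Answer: A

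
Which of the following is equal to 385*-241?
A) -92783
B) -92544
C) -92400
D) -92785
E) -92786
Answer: D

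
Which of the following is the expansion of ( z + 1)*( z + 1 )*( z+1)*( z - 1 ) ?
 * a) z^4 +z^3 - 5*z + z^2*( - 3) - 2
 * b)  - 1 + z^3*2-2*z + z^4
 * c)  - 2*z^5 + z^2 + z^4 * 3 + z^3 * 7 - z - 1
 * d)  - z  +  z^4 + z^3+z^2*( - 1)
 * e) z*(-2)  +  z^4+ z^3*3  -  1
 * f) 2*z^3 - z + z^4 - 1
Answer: b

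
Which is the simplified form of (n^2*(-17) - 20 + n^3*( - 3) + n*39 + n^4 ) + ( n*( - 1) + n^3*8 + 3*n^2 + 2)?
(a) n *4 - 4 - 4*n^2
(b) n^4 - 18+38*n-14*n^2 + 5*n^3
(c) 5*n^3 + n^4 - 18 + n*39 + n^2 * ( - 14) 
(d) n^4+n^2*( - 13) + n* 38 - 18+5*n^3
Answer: b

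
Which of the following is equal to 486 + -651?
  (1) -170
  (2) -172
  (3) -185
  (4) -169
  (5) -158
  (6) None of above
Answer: 6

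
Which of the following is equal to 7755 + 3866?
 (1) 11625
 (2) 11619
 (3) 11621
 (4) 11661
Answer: 3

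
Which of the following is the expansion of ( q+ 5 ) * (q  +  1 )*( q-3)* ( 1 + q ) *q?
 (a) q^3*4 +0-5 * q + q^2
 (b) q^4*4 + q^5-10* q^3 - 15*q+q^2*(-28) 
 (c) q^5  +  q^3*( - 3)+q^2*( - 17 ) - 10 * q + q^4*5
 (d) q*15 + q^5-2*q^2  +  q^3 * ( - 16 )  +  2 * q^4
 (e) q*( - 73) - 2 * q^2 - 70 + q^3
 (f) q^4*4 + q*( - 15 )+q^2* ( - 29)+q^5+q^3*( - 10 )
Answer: b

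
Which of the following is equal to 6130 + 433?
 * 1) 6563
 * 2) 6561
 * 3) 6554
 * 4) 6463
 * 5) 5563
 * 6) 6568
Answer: 1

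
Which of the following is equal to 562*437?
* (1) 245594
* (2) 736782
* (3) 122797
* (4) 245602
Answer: 1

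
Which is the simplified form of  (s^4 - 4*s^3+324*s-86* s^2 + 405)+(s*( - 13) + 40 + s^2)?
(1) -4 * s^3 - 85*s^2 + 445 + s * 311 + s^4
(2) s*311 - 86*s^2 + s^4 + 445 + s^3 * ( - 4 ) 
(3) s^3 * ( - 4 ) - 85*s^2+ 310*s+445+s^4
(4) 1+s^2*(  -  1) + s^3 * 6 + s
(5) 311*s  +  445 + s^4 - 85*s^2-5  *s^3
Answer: 1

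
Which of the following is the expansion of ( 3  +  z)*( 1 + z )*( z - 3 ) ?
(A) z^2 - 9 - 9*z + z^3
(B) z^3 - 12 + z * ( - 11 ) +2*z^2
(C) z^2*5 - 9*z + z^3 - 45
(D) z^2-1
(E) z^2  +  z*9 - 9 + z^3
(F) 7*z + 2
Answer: A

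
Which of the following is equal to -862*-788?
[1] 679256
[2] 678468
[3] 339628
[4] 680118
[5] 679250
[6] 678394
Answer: 1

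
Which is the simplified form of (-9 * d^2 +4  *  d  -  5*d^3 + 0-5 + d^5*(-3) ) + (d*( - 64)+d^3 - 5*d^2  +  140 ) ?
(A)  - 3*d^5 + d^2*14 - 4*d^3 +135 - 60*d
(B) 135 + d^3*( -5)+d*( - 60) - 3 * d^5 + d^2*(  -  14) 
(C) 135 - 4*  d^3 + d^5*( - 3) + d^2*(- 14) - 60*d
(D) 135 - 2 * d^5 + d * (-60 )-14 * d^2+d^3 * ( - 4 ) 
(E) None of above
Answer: C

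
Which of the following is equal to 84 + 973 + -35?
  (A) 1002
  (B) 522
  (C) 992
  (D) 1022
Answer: D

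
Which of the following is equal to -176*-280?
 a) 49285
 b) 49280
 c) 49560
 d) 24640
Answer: b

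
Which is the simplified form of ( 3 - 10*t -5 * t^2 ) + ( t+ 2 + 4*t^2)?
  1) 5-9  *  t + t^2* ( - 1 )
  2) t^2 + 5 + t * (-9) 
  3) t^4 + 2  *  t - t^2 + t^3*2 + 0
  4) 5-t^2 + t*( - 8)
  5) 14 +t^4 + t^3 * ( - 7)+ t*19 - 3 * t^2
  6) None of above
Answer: 1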